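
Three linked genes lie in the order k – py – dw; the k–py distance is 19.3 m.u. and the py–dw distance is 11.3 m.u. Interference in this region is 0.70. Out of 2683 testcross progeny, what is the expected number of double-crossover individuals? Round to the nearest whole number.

18

Map distances give recombination frequencies of 0.193 and 0.113 for the two intervals.
With interference 0.70 (so coincidence = 0.30), expected double-crossover frequency = 0.193 × 0.113 × 0.30 = 0.00654.
Expected number = 0.00654 × 2683 = 17.55 ≈ 18.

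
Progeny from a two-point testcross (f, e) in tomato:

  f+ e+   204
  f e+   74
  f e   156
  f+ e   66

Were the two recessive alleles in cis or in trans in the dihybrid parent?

cis

The two most frequent classes are f+ e+ (204) and f e (156); these are the parental (non-recombinant) types.
So the F1 carried f+ e+ on one chromosome and f e on the other — the recessive alleles are on the same chromosome (cis / coupling).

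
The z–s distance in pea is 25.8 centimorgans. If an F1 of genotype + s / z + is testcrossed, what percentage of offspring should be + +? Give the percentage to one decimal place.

12.9%

A map distance of 25.8 centimorgans corresponds to a recombination frequency of 0.258.
The F1 is + s / z +, so + + is a recombinant gamete class with expected frequency r/2 = 0.258/2 = 0.1290.
That is 0.1290 = 12.9% of the progeny.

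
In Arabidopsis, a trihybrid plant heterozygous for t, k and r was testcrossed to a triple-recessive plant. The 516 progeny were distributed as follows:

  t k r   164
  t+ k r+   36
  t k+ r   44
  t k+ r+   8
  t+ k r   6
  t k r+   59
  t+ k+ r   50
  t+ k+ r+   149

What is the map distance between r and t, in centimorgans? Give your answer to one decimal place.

The two most frequent reciprocal classes, t+ k+ r+ and t k r, are the parental types, so the F1 was t+ k+ r+ / t k r.
The two rarest classes, t k+ r+ and t+ k r, are the double crossovers. Comparing them with the parentals, only the t allele has switched, so t is the middle locus and the order is r – t – k.
Crossovers in the r–t interval produce the single-crossover classes t+ k+ r and t k r+ (50 + 59 = 109) plus the double crossovers (14).
RF(r–t) = (109 + 14) / 516 = 123/516 = 0.2384 → 23.8 centimorgans.

23.8 centimorgans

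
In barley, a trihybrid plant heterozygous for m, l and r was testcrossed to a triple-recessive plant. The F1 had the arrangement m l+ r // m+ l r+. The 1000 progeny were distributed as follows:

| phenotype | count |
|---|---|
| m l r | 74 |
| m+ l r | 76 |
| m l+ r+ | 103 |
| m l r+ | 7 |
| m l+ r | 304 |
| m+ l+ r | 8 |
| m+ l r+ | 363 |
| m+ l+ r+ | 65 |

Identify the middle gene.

m

The two rarest classes, m+ l+ r and m l r+, are the double crossovers. Comparing them with the parentals, only the m allele has switched, so m is the middle locus and the order is l – m – r.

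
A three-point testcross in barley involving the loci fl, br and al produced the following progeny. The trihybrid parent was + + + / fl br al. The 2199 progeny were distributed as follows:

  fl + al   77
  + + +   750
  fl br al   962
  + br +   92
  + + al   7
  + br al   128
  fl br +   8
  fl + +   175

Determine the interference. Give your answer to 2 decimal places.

The two rarest classes, + + al and fl br +, are the double crossovers. Comparing them with the parentals, only the al allele has switched, so al is the middle locus and the order is fl – al – br.
fl–al: (303 + 15)/2199 = 0.1446; al–br: (169 + 15)/2199 = 0.0837.
Expected DCO frequency = 0.1446 × 0.0837 ≈ 0.01210; observed = 15/2199 ≈ 0.00682.
Coefficient of coincidence = 0.00682/0.01210 ≈ 0.56; interference = 1 − 0.56 = 0.44.

0.44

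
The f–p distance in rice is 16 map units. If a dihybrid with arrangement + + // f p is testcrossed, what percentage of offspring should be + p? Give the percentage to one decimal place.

8.0%

A map distance of 16 map units corresponds to a recombination frequency of 0.160.
The F1 is + + / f p, so + p is a recombinant gamete class with expected frequency r/2 = 0.160/2 = 0.0800.
That is 0.0800 = 8.0% of the progeny.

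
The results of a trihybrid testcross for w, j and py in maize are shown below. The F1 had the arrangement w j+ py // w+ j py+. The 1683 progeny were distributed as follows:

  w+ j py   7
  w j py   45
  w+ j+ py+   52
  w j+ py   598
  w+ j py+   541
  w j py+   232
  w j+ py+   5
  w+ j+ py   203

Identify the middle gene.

The two rarest classes, w j+ py+ and w+ j py, are the double crossovers. Comparing them with the parentals, only the py allele has switched, so py is the middle locus and the order is j – py – w.

py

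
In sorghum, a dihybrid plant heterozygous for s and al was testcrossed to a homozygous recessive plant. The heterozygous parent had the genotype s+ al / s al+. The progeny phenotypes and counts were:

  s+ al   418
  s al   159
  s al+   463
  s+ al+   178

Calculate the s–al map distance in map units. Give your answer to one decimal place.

27.7 map units

The recombinant classes are s+ al+ and s al: 178 + 159 = 337.
Recombination frequency = 337/1218 = 0.2767 ≈ 27.7%, i.e. 27.7 map units.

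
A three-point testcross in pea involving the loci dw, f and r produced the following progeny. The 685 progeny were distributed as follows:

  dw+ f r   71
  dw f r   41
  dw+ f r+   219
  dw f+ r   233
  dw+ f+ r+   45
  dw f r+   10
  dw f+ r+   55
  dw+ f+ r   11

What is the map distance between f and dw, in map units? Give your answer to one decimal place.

15.6 map units

The two most frequent reciprocal classes, dw f+ r and dw+ f r+, are the parental types, so the F1 was dw f+ r / dw+ f r+.
The two rarest classes, dw+ f+ r and dw f r+, are the double crossovers. Comparing them with the parentals, only the dw allele has switched, so dw is the middle locus and the order is f – dw – r.
Crossovers in the f–dw interval produce the single-crossover classes dw f r and dw+ f+ r+ (41 + 45 = 86) plus the double crossovers (21).
RF(f–dw) = (86 + 21) / 685 = 107/685 = 0.1562 → 15.6 map units.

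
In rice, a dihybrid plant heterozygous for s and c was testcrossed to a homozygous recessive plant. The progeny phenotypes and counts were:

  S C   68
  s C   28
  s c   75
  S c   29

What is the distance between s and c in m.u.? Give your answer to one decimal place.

The two most frequent classes, S C (68) and s c (75), are the parental types, so the F1 was S C / s c.
The recombinant classes are S c and s C: 29 + 28 = 57.
Recombination frequency = 57/200 = 0.2850 ≈ 28.5%, i.e. 28.5 m.u.

28.5 m.u.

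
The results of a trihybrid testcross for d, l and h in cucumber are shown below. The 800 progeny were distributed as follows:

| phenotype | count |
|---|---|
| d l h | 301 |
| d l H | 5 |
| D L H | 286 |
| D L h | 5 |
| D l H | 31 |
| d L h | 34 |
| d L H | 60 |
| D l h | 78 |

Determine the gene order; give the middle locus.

The two most frequent reciprocal classes, D L H and d l h, are the parental types, so the F1 was D L H / d l h.
The two rarest classes, D L h and d l H, are the double crossovers. Comparing them with the parentals, only the h allele has switched, so h is the middle locus and the order is l – h – d.

h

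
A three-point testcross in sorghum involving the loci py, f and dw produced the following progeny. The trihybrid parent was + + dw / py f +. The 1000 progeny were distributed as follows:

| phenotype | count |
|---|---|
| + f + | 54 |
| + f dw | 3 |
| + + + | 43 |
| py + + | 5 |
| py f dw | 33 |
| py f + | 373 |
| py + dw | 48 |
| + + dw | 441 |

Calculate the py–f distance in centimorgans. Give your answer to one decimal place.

11.0 centimorgans

The two rarest classes, + f dw and py + +, are the double crossovers. Comparing them with the parentals, only the f allele has switched, so f is the middle locus and the order is dw – f – py.
Crossovers in the f–py interval produce the single-crossover classes py + dw and + f + (48 + 54 = 102) plus the double crossovers (8).
RF(f–py) = (102 + 8) / 1000 = 110/1000 = 0.1100 → 11.0 centimorgans.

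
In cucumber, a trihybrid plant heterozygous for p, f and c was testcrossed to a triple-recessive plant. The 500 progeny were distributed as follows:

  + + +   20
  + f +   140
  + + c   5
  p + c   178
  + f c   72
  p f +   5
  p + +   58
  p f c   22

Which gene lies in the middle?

The two most frequent reciprocal classes, p + c and + f +, are the parental types, so the F1 was p + c / + f +.
The two rarest classes, + + c and p f +, are the double crossovers. Comparing them with the parentals, only the p allele has switched, so p is the middle locus and the order is c – p – f.

p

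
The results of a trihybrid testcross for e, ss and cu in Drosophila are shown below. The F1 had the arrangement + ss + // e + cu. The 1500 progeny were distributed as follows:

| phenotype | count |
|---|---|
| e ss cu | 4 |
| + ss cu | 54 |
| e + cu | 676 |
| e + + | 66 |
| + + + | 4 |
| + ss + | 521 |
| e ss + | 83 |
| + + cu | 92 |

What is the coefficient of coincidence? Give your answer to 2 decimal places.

The two rarest classes, + + + and e ss cu, are the double crossovers. Comparing them with the parentals, only the ss allele has switched, so ss is the middle locus and the order is cu – ss – e.
cu–ss: (120 + 8)/1500 = 0.0853; ss–e: (175 + 8)/1500 = 0.1220.
Expected DCO frequency = 0.0853 × 0.1220 ≈ 0.01041; observed = 8/1500 ≈ 0.00533.
Coefficient of coincidence = 0.00533/0.01041 ≈ 0.51.

0.51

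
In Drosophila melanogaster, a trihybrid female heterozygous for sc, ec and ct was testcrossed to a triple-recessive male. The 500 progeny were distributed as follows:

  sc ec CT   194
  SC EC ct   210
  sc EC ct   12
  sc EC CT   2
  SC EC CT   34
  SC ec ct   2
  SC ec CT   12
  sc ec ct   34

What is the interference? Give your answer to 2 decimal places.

The two most frequent reciprocal classes, SC EC ct and sc ec CT, are the parental types, so the F1 was SC EC ct / sc ec CT.
The two rarest classes, SC ec ct and sc EC CT, are the double crossovers. Comparing them with the parentals, only the ec allele has switched, so ec is the middle locus and the order is ct – ec – sc.
ct–ec: (68 + 4)/500 = 0.1440; ec–sc: (24 + 4)/500 = 0.0560.
Expected DCO frequency = 0.1440 × 0.0560 ≈ 0.00806; observed = 4/500 ≈ 0.00800.
Coefficient of coincidence = 0.00800/0.00806 ≈ 0.99; interference = 1 − 0.99 = 0.01.

0.01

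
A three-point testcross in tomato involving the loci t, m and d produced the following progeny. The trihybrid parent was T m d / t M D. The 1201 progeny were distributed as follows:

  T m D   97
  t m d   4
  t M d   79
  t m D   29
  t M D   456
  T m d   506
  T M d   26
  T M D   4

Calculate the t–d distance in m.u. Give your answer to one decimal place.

15.3 m.u.

The two rarest classes, t m d and T M D, are the double crossovers. Comparing them with the parentals, only the t allele has switched, so t is the middle locus and the order is d – t – m.
Crossovers in the d–t interval produce the single-crossover classes T m D and t M d (97 + 79 = 176) plus the double crossovers (8).
RF(d–t) = (176 + 8) / 1201 = 184/1201 = 0.1532 → 15.3 m.u.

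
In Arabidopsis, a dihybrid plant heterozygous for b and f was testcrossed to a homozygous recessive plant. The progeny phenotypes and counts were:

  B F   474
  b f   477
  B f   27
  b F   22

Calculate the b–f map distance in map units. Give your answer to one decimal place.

4.9 map units

The two most frequent classes, B F (474) and b f (477), are the parental types, so the F1 was B F / b f.
The recombinant classes are B f and b F: 27 + 22 = 49.
Recombination frequency = 49/1000 = 0.0490 ≈ 4.9%, i.e. 4.9 map units.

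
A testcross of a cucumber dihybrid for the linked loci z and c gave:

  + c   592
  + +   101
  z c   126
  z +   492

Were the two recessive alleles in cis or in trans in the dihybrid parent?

trans

The two most frequent classes are + c (592) and z + (492); these are the parental (non-recombinant) types.
So the F1 carried + c on one chromosome and z + on the other — the recessive alleles are on opposite chromosomes (trans / repulsion).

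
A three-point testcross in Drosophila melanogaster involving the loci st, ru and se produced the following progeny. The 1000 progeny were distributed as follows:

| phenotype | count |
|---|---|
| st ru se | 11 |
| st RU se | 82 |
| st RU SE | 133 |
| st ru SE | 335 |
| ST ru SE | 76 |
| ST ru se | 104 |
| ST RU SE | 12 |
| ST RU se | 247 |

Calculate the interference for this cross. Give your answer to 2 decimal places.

0.51

The two most frequent reciprocal classes, ST RU se and st ru SE, are the parental types, so the F1 was ST RU se / st ru SE.
The two rarest classes, ST RU SE and st ru se, are the double crossovers. Comparing them with the parentals, only the se allele has switched, so se is the middle locus and the order is ru – se – st.
ru–se: (237 + 23)/1000 = 0.2600; se–st: (158 + 23)/1000 = 0.1810.
Expected DCO frequency = 0.2600 × 0.1810 ≈ 0.04706; observed = 23/1000 ≈ 0.02300.
Coefficient of coincidence = 0.02300/0.04706 ≈ 0.49; interference = 1 − 0.49 = 0.51.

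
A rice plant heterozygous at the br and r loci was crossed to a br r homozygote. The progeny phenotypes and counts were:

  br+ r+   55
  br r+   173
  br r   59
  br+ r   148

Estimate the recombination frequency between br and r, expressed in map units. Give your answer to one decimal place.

The two most frequent classes, br+ r (148) and br r+ (173), are the parental types, so the F1 was br+ r / br r+.
The recombinant classes are br+ r+ and br r: 55 + 59 = 114.
Recombination frequency = 114/435 = 0.2621 ≈ 26.2%, i.e. 26.2 map units.

26.2 map units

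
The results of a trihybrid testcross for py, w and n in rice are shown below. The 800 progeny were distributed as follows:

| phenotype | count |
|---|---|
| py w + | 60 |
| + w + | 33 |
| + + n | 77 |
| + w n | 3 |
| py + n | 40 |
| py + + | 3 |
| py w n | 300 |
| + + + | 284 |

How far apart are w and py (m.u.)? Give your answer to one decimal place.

The two most frequent reciprocal classes, + + + and py w n, are the parental types, so the F1 was + + + / py w n.
The two rarest classes, py + + and + w n, are the double crossovers. Comparing them with the parentals, only the py allele has switched, so py is the middle locus and the order is n – py – w.
Crossovers in the py–w interval produce the single-crossover classes + w + and py + n (33 + 40 = 73) plus the double crossovers (6).
RF(py–w) = (73 + 6) / 800 = 79/800 = 0.0988 → 9.9 m.u.

9.9 m.u.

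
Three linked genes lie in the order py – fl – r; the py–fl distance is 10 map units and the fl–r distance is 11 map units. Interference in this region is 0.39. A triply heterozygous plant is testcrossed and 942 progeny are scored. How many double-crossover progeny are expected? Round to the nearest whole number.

Map distances give recombination frequencies of 0.100 and 0.110 for the two intervals.
With interference 0.39 (so coincidence = 0.61), expected double-crossover frequency = 0.100 × 0.110 × 0.61 = 0.00671.
Expected number = 0.00671 × 942 = 6.32 ≈ 6.

6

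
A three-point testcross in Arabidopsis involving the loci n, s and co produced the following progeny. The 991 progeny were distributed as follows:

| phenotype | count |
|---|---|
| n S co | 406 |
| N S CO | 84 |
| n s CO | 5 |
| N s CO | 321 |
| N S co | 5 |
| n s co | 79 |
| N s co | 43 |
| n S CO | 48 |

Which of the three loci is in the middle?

n

The two most frequent reciprocal classes, N s CO and n S co, are the parental types, so the F1 was N s CO / n S co.
The two rarest classes, n s CO and N S co, are the double crossovers. Comparing them with the parentals, only the n allele has switched, so n is the middle locus and the order is s – n – co.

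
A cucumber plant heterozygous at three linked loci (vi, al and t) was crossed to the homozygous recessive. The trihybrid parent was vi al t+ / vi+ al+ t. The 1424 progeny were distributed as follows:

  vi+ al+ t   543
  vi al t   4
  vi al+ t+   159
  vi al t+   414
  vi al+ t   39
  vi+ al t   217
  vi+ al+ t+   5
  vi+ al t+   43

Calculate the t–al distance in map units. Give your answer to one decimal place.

The two rarest classes, vi al t and vi+ al+ t+, are the double crossovers. Comparing them with the parentals, only the t allele has switched, so t is the middle locus and the order is vi – t – al.
Crossovers in the t–al interval produce the single-crossover classes vi al+ t+ and vi+ al t (159 + 217 = 376) plus the double crossovers (9).
RF(t–al) = (376 + 9) / 1424 = 385/1424 = 0.2704 → 27.0 map units.

27.0 map units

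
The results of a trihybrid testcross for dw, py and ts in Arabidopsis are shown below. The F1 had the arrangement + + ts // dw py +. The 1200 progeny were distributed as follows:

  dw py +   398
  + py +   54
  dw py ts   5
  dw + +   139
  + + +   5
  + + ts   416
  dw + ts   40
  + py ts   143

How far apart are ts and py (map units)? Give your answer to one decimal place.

The two rarest classes, + + + and dw py ts, are the double crossovers. Comparing them with the parentals, only the ts allele has switched, so ts is the middle locus and the order is py – ts – dw.
Crossovers in the py–ts interval produce the single-crossover classes + py ts and dw + + (143 + 139 = 282) plus the double crossovers (10).
RF(py–ts) = (282 + 10) / 1200 = 292/1200 = 0.2433 → 24.3 map units.

24.3 map units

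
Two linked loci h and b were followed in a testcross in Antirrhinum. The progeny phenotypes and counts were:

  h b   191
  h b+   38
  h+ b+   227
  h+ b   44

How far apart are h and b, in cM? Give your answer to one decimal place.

The two most frequent classes, h+ b+ (227) and h b (191), are the parental types, so the F1 was h+ b+ / h b.
The recombinant classes are h+ b and h b+: 44 + 38 = 82.
Recombination frequency = 82/500 = 0.1640 ≈ 16.4%, i.e. 16.4 cM.

16.4 cM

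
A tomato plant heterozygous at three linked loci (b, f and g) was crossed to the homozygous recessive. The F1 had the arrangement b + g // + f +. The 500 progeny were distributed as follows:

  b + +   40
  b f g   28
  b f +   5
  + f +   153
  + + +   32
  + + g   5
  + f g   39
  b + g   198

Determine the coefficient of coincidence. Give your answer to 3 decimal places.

0.803

The two rarest classes, + + g and b f +, are the double crossovers. Comparing them with the parentals, only the b allele has switched, so b is the middle locus and the order is g – b – f.
g–b: (79 + 10)/500 = 0.1780; b–f: (60 + 10)/500 = 0.1400.
Expected DCO frequency = 0.1780 × 0.1400 ≈ 0.02492; observed = 10/500 ≈ 0.02000.
Coefficient of coincidence = 0.02000/0.02492 ≈ 0.803.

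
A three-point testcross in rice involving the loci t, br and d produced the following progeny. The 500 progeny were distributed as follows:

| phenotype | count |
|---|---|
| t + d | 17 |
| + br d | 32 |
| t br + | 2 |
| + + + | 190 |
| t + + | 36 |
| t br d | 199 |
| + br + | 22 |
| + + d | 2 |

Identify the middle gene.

d

The two most frequent reciprocal classes, t br d and + + +, are the parental types, so the F1 was t br d / + + +.
The two rarest classes, t br + and + + d, are the double crossovers. Comparing them with the parentals, only the d allele has switched, so d is the middle locus and the order is t – d – br.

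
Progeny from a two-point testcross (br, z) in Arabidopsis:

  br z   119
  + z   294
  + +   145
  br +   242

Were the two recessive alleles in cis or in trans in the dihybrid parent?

trans

The two most frequent classes are + z (294) and br + (242); these are the parental (non-recombinant) types.
So the F1 carried + z on one chromosome and br + on the other — the recessive alleles are on opposite chromosomes (trans / repulsion).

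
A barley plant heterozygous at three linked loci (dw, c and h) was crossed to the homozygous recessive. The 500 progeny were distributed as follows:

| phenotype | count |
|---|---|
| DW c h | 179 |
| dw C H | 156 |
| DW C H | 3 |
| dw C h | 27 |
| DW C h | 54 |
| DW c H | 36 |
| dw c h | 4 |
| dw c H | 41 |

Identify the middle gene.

The two most frequent reciprocal classes, dw C H and DW c h, are the parental types, so the F1 was dw C H / DW c h.
The two rarest classes, DW C H and dw c h, are the double crossovers. Comparing them with the parentals, only the dw allele has switched, so dw is the middle locus and the order is c – dw – h.

dw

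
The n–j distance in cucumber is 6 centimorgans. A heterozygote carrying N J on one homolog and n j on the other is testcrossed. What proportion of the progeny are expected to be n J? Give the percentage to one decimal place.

A map distance of 6 centimorgans corresponds to a recombination frequency of 0.060.
The F1 is N J / n j, so n J is a recombinant gamete class with expected frequency r/2 = 0.060/2 = 0.0300.
That is 0.0300 = 3.0% of the progeny.

3.0%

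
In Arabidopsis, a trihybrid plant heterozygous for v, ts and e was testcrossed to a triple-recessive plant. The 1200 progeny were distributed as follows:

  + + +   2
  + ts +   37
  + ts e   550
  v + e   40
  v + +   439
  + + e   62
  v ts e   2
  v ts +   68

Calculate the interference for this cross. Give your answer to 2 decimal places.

The two most frequent reciprocal classes, v + + and + ts e, are the parental types, so the F1 was v + + / + ts e.
The two rarest classes, + + + and v ts e, are the double crossovers. Comparing them with the parentals, only the v allele has switched, so v is the middle locus and the order is ts – v – e.
ts–v: (130 + 4)/1200 = 0.1117; v–e: (77 + 4)/1200 = 0.0675.
Expected DCO frequency = 0.1117 × 0.0675 ≈ 0.00754; observed = 4/1200 ≈ 0.00333.
Coefficient of coincidence = 0.00333/0.00754 ≈ 0.44; interference = 1 − 0.44 = 0.56.

0.56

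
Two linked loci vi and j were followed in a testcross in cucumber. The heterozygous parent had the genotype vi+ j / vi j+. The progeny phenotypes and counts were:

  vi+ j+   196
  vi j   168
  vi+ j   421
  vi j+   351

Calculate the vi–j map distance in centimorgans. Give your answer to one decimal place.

32.0 centimorgans

The recombinant classes are vi+ j+ and vi j: 196 + 168 = 364.
Recombination frequency = 364/1136 = 0.3204 ≈ 32.0%, i.e. 32.0 centimorgans.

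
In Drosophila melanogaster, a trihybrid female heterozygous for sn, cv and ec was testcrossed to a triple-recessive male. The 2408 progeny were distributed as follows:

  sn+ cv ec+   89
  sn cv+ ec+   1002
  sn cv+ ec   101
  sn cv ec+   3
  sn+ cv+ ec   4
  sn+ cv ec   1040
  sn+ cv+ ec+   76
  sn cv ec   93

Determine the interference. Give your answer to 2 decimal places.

0.51

The two most frequent reciprocal classes, sn+ cv ec and sn cv+ ec+, are the parental types, so the F1 was sn+ cv ec / sn cv+ ec+.
The two rarest classes, sn+ cv+ ec and sn cv ec+, are the double crossovers. Comparing them with the parentals, only the cv allele has switched, so cv is the middle locus and the order is ec – cv – sn.
ec–cv: (190 + 7)/2408 = 0.0818; cv–sn: (169 + 7)/2408 = 0.0731.
Expected DCO frequency = 0.0818 × 0.0731 ≈ 0.00598; observed = 7/2408 ≈ 0.00291.
Coefficient of coincidence = 0.00291/0.00598 ≈ 0.49; interference = 1 − 0.49 = 0.51.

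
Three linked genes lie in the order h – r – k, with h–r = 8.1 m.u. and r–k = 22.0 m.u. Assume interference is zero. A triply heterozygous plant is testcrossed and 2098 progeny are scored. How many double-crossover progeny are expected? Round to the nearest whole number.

37

Map distances give recombination frequencies of 0.081 and 0.220 for the two intervals.
With no interference, expected double-crossover frequency = 0.081 × 0.220 = 0.01782.
Expected number = 0.01782 × 2098 = 37.39 ≈ 37.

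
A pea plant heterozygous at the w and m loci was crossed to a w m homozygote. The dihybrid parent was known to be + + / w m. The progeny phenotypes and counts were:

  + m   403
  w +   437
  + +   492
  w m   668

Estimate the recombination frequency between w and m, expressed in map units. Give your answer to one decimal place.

42.0 map units

The recombinant classes are + m and w +: 403 + 437 = 840.
Recombination frequency = 840/2000 = 0.4200 ≈ 42.0%, i.e. 42.0 map units.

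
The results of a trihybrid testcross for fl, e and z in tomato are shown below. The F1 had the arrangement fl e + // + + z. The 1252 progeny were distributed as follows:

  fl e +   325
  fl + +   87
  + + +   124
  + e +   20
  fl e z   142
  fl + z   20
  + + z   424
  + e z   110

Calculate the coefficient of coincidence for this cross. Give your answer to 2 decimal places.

0.69

The two rarest classes, + e + and fl + z, are the double crossovers. Comparing them with the parentals, only the fl allele has switched, so fl is the middle locus and the order is e – fl – z.
e–fl: (197 + 40)/1252 = 0.1893; fl–z: (266 + 40)/1252 = 0.2444.
Expected DCO frequency = 0.1893 × 0.2444 ≈ 0.04626; observed = 40/1252 ≈ 0.03195.
Coefficient of coincidence = 0.03195/0.04626 ≈ 0.69.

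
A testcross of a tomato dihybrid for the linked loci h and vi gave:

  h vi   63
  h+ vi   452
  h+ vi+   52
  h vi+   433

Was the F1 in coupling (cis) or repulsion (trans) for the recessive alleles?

The two most frequent classes are h+ vi (452) and h vi+ (433); these are the parental (non-recombinant) types.
So the F1 carried h+ vi on one chromosome and h vi+ on the other — the recessive alleles are on opposite chromosomes (trans / repulsion).

trans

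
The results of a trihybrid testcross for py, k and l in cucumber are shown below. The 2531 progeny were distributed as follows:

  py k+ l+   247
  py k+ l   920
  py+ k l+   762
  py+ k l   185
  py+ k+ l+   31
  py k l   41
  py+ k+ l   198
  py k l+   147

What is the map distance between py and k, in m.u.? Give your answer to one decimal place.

16.5 m.u.

The two most frequent reciprocal classes, py k+ l and py+ k l+, are the parental types, so the F1 was py k+ l / py+ k l+.
The two rarest classes, py k l and py+ k+ l+, are the double crossovers. Comparing them with the parentals, only the k allele has switched, so k is the middle locus and the order is py – k – l.
Crossovers in the py–k interval produce the single-crossover classes py+ k+ l and py k l+ (198 + 147 = 345) plus the double crossovers (72).
RF(py–k) = (345 + 72) / 2531 = 417/2531 = 0.1648 → 16.5 m.u.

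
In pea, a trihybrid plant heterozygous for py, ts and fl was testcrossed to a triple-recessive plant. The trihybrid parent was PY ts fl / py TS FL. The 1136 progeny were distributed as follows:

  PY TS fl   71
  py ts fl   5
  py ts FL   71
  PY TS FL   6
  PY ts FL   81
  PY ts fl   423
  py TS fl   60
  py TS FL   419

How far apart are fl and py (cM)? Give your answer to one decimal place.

The two rarest classes, py ts fl and PY TS FL, are the double crossovers. Comparing them with the parentals, only the py allele has switched, so py is the middle locus and the order is fl – py – ts.
Crossovers in the fl–py interval produce the single-crossover classes PY ts FL and py TS fl (81 + 60 = 141) plus the double crossovers (11).
RF(fl–py) = (141 + 11) / 1136 = 152/1136 = 0.1338 → 13.4 cM.

13.4 cM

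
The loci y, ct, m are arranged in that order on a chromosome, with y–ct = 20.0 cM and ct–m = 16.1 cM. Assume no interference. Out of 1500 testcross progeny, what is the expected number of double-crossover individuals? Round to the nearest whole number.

48

Map distances give recombination frequencies of 0.200 and 0.161 for the two intervals.
With no interference, expected double-crossover frequency = 0.200 × 0.161 = 0.03220.
Expected number = 0.03220 × 1500 = 48.30 ≈ 48.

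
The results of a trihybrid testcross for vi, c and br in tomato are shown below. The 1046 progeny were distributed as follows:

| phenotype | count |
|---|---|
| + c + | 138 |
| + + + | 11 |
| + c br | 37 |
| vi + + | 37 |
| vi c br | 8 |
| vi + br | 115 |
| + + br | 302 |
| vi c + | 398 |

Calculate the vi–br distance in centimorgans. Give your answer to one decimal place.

26.0 centimorgans

The two most frequent reciprocal classes, vi c + and + + br, are the parental types, so the F1 was vi c + / + + br.
The two rarest classes, vi c br and + + +, are the double crossovers. Comparing them with the parentals, only the br allele has switched, so br is the middle locus and the order is c – br – vi.
Crossovers in the br–vi interval produce the single-crossover classes + c + and vi + br (138 + 115 = 253) plus the double crossovers (19).
RF(br–vi) = (253 + 19) / 1046 = 272/1046 = 0.2600 → 26.0 centimorgans.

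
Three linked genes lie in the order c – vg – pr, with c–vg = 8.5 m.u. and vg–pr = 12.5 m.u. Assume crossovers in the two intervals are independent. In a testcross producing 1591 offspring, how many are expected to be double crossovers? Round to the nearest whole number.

Map distances give recombination frequencies of 0.085 and 0.125 for the two intervals.
With no interference, expected double-crossover frequency = 0.085 × 0.125 = 0.01063.
Expected number = 0.01063 × 1591 = 16.90 ≈ 17.

17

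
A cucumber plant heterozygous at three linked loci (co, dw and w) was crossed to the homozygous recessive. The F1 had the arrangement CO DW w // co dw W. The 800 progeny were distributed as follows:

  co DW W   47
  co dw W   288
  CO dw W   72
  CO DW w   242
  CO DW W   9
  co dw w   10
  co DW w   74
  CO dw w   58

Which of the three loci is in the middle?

w

The two rarest classes, CO DW W and co dw w, are the double crossovers. Comparing them with the parentals, only the w allele has switched, so w is the middle locus and the order is dw – w – co.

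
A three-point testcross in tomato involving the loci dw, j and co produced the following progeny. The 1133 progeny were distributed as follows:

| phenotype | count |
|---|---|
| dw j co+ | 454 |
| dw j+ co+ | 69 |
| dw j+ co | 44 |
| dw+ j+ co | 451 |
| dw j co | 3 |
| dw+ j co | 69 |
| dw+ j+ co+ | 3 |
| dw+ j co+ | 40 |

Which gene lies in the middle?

co

The two most frequent reciprocal classes, dw+ j+ co and dw j co+, are the parental types, so the F1 was dw+ j+ co / dw j co+.
The two rarest classes, dw+ j+ co+ and dw j co, are the double crossovers. Comparing them with the parentals, only the co allele has switched, so co is the middle locus and the order is j – co – dw.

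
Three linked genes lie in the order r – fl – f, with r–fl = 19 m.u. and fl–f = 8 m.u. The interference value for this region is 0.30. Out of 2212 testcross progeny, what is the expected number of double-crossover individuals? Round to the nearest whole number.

24

Map distances give recombination frequencies of 0.190 and 0.080 for the two intervals.
With interference 0.30 (so coincidence = 0.70), expected double-crossover frequency = 0.190 × 0.080 × 0.70 = 0.01064.
Expected number = 0.01064 × 2212 = 23.54 ≈ 24.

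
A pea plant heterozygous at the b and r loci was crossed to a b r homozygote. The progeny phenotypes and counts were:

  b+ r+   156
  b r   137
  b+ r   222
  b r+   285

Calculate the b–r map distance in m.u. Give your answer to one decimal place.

The two most frequent classes, b+ r (222) and b r+ (285), are the parental types, so the F1 was b+ r / b r+.
The recombinant classes are b+ r+ and b r: 156 + 137 = 293.
Recombination frequency = 293/800 = 0.3663 ≈ 36.6%, i.e. 36.6 m.u.

36.6 m.u.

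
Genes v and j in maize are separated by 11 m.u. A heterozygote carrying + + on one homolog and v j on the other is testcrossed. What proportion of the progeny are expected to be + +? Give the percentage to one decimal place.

A map distance of 11 m.u. corresponds to a recombination frequency of 0.110.
The F1 is + + / v j, so + + is a parental gamete class with expected frequency (1 − r)/2 = 0.890/2 = 0.4450.
That is 0.4450 = 44.5% of the progeny.

44.5%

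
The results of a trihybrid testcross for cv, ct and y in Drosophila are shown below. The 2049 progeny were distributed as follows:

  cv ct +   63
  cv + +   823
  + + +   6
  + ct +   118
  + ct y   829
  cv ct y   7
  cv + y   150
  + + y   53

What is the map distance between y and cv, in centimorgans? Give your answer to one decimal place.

13.7 centimorgans

The two most frequent reciprocal classes, cv + + and + ct y, are the parental types, so the F1 was cv + + / + ct y.
The two rarest classes, + + + and cv ct y, are the double crossovers. Comparing them with the parentals, only the cv allele has switched, so cv is the middle locus and the order is y – cv – ct.
Crossovers in the y–cv interval produce the single-crossover classes cv + y and + ct + (150 + 118 = 268) plus the double crossovers (13).
RF(y–cv) = (268 + 13) / 2049 = 281/2049 = 0.1371 → 13.7 centimorgans.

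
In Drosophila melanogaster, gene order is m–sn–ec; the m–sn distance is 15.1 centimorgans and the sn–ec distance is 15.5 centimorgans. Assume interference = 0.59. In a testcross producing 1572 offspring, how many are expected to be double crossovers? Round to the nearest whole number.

Map distances give recombination frequencies of 0.151 and 0.155 for the two intervals.
With interference 0.59 (so coincidence = 0.41), expected double-crossover frequency = 0.151 × 0.155 × 0.41 = 0.00960.
Expected number = 0.00960 × 1572 = 15.08 ≈ 15.

15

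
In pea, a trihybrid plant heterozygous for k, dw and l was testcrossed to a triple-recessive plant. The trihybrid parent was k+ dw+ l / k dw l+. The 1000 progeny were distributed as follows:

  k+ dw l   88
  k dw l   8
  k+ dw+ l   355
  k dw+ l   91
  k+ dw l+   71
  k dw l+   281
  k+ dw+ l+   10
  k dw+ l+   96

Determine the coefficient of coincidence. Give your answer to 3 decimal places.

The two rarest classes, k+ dw+ l+ and k dw l, are the double crossovers. Comparing them with the parentals, only the l allele has switched, so l is the middle locus and the order is k – l – dw.
k–l: (162 + 18)/1000 = 0.1800; l–dw: (184 + 18)/1000 = 0.2020.
Expected DCO frequency = 0.1800 × 0.2020 ≈ 0.03636; observed = 18/1000 ≈ 0.01800.
Coefficient of coincidence = 0.01800/0.03636 ≈ 0.495.

0.495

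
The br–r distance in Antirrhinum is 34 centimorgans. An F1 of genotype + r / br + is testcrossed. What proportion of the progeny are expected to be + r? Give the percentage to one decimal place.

A map distance of 34 centimorgans corresponds to a recombination frequency of 0.340.
The F1 is + r / br +, so + r is a parental gamete class with expected frequency (1 − r)/2 = 0.660/2 = 0.3300.
That is 0.3300 = 33.0% of the progeny.

33.0%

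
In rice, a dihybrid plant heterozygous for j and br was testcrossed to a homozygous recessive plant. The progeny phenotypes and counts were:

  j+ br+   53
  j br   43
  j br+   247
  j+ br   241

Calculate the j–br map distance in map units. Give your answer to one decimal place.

The two most frequent classes, j+ br (241) and j br+ (247), are the parental types, so the F1 was j+ br / j br+.
The recombinant classes are j+ br+ and j br: 53 + 43 = 96.
Recombination frequency = 96/584 = 0.1644 ≈ 16.4%, i.e. 16.4 map units.

16.4 map units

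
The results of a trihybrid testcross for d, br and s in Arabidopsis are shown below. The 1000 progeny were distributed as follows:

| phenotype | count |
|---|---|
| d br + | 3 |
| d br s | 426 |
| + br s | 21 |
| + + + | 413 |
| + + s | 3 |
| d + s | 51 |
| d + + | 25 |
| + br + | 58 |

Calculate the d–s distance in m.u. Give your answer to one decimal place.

5.2 m.u.

The two most frequent reciprocal classes, d br s and + + +, are the parental types, so the F1 was d br s / + + +.
The two rarest classes, d br + and + + s, are the double crossovers. Comparing them with the parentals, only the s allele has switched, so s is the middle locus and the order is br – s – d.
Crossovers in the s–d interval produce the single-crossover classes + br s and d + + (21 + 25 = 46) plus the double crossovers (6).
RF(s–d) = (46 + 6) / 1000 = 52/1000 = 0.0520 → 5.2 m.u.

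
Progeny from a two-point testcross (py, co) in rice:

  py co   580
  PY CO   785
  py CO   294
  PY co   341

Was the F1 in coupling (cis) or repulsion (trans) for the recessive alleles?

cis

The two most frequent classes are PY CO (785) and py co (580); these are the parental (non-recombinant) types.
So the F1 carried PY CO on one chromosome and py co on the other — the recessive alleles are on the same chromosome (cis / coupling).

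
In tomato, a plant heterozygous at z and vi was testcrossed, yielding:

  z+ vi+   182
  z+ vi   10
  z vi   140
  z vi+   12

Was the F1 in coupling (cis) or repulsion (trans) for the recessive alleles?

cis

The two most frequent classes are z+ vi+ (182) and z vi (140); these are the parental (non-recombinant) types.
So the F1 carried z+ vi+ on one chromosome and z vi on the other — the recessive alleles are on the same chromosome (cis / coupling).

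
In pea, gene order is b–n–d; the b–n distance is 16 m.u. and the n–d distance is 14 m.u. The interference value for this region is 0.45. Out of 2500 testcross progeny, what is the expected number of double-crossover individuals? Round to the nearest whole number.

Map distances give recombination frequencies of 0.160 and 0.140 for the two intervals.
With interference 0.45 (so coincidence = 0.55), expected double-crossover frequency = 0.160 × 0.140 × 0.55 = 0.01232.
Expected number = 0.01232 × 2500 = 30.80 ≈ 31.

31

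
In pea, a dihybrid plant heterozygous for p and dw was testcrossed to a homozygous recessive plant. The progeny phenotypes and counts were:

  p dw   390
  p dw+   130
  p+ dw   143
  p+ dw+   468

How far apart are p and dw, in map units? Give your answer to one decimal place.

The two most frequent classes, p+ dw+ (468) and p dw (390), are the parental types, so the F1 was p+ dw+ / p dw.
The recombinant classes are p+ dw and p dw+: 143 + 130 = 273.
Recombination frequency = 273/1131 = 0.2414 ≈ 24.1%, i.e. 24.1 map units.

24.1 map units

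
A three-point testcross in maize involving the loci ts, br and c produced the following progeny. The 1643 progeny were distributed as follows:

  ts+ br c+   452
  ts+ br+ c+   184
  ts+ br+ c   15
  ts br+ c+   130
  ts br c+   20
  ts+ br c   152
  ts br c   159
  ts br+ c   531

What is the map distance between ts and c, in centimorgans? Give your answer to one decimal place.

19.3 centimorgans

The two most frequent reciprocal classes, ts br+ c and ts+ br c+, are the parental types, so the F1 was ts br+ c / ts+ br c+.
The two rarest classes, ts+ br+ c and ts br c+, are the double crossovers. Comparing them with the parentals, only the ts allele has switched, so ts is the middle locus and the order is c – ts – br.
Crossovers in the c–ts interval produce the single-crossover classes ts br+ c+ and ts+ br c (130 + 152 = 282) plus the double crossovers (35).
RF(c–ts) = (282 + 35) / 1643 = 317/1643 = 0.1929 → 19.3 centimorgans.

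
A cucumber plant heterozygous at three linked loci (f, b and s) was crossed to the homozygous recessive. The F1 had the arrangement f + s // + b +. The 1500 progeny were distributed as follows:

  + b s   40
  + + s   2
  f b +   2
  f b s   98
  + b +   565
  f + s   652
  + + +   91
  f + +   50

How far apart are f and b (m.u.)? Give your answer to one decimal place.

The two rarest classes, + + s and f b +, are the double crossovers. Comparing them with the parentals, only the f allele has switched, so f is the middle locus and the order is b – f – s.
Crossovers in the b–f interval produce the single-crossover classes f b s and + + + (98 + 91 = 189) plus the double crossovers (4).
RF(b–f) = (189 + 4) / 1500 = 193/1500 = 0.1287 → 12.9 m.u.

12.9 m.u.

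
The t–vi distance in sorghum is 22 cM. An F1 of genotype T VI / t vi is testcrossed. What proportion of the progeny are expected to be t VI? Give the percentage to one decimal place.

11.0%

A map distance of 22 cM corresponds to a recombination frequency of 0.220.
The F1 is T VI / t vi, so t VI is a recombinant gamete class with expected frequency r/2 = 0.220/2 = 0.1100.
That is 0.1100 = 11.0% of the progeny.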